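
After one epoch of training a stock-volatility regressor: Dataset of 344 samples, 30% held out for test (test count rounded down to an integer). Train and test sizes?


Test = ⌊344·30/100⌋ = 103
Train = 344 - 103 = 241

Train: 241, Test: 103


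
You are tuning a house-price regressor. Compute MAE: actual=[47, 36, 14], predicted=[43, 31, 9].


Absolute errors: |47-43|=4, |36-31|=5, |14-9|=5
Sum = 14
MAE = 14/3 = 14/3

14/3


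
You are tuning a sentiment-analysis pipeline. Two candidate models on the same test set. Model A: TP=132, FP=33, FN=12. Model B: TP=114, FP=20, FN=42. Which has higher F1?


Model A: P=132/165=0.8, R=132/144=0.9167, F1=2PR/(P+R)=2TP/(2TP+FP+FN)=264/309=0.8544
Model B: P=114/134=0.8507, R=114/156=0.7308, F1=2PR/(P+R)=2TP/(2TP+FP+FN)=228/290=0.7862
0.8544 > 0.7862 → Model A

Model A


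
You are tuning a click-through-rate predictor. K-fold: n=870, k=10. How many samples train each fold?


Fold size = 870/10 = 87
Training per fold = 870 - 87 = 783

783


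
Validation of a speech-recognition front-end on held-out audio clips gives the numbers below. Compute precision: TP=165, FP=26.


Precision = TP/(TP+FP)
= 165/(165+26)
= 165/191 = 86.39%

86.39%


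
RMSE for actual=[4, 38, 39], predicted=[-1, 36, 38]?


MSE = 30/3 = 10
RMSE = √(30/3) = 3.1623

3.1623


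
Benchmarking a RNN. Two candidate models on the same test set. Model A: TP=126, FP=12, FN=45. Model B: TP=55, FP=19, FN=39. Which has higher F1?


Model A: P=126/138=0.913, R=126/171=0.7368, F1=2PR/(P+R)=2TP/(2TP+FP+FN)=252/309=0.8155
Model B: P=55/74=0.7432, R=55/94=0.5851, F1=2PR/(P+R)=2TP/(2TP+FP+FN)=110/168=0.6548
0.8155 > 0.6548 → Model A

Model A


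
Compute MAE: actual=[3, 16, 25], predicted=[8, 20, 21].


Absolute errors: |3-8|=5, |16-20|=4, |25-21|=4
Sum = 13
MAE = 13/3 = 13/3

13/3


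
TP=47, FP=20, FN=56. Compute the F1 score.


Precision = 47/67 = 0.7015
Recall = 47/103 = 0.4563
F1 = 2·P·R/(P+R) = 2·TP/(2·TP+FP+FN) = 94/(94+20+56) = 94/170 = 0.5529

0.5529


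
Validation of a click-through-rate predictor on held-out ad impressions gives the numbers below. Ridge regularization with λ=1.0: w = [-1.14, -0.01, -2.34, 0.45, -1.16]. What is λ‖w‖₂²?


‖w‖₂² = (-1.14)² + (-0.01)² + (-2.34)² + (0.45)² + (-1.16)²
     = 1.2996 + 0.0001 + 5.4756 + 0.2025 + 1.3456
     = 8.3234
λ·‖w‖₂² = 1.0·8.3234 = 8.3234

8.3234


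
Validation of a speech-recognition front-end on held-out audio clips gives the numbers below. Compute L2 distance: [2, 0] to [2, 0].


d = √((2-2)² + (0-0)²)
  = √(0 + 0)
  = √0 = 0.0

0.0


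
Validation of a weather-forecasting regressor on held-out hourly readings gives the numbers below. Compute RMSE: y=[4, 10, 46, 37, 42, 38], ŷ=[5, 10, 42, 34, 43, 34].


MSE = 43/6 = 7.1667
RMSE = √(43/6) = 2.6771

2.6771


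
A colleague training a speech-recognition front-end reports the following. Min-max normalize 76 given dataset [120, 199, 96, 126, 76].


min=76, max=199
(76-76)/(199-76) = 0/123 = 0.0

0.0


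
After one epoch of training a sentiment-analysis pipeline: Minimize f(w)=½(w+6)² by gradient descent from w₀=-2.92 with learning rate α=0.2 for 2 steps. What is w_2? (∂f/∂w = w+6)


step 1: grad = -2.92+6 = 3.08; w = -2.92 - 0.2·(3.08) = -3.536
step 2: grad = -3.536+6 = 2.464; w = -3.536 - 0.2·(2.464) = -4.0288

-4.0288


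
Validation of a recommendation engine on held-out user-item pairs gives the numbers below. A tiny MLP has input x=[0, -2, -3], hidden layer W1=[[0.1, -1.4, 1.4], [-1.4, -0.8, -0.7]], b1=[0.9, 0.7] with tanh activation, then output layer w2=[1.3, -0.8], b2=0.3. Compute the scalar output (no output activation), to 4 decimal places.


z1[0] = (0.1)·(0) + (-1.4)·(-2) + (1.4)·(-3) + 0.9 = -0.5
z1[1] = (-1.4)·(0) + (-0.8)·(-2) + (-0.7)·(-3) + 0.7 = 4.4
h = tanh(z1) = [-0.4621, 0.9997]
output = (1.3)·(-0.4621) + (-0.8)·(0.9997) + 0.3 = -1.1005

-1.1005


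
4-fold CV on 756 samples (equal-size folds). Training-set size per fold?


Fold size = 756/4 = 189
Training per fold = 756 - 189 = 567

567


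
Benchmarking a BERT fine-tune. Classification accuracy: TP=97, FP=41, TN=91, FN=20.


Accuracy = (TP+TN)/(TP+TN+FP+FN)
= (97+91)/(249)
= 188/249 = 75.5%

75.5%


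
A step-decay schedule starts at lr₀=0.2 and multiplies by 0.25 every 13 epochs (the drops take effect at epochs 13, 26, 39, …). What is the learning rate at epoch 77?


n_drops = ⌊77/13⌋ = 5
lr = 0.2·0.25^5 = 0.2·0.0009765625 = 0.0001953125

0.0001953125


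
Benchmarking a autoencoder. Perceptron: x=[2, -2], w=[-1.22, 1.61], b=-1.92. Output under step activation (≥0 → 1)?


z = (2)·(-1.22) + (-2)·(1.61) - 1.92
  = -7.58
step(z) = 0 (z<0)

0


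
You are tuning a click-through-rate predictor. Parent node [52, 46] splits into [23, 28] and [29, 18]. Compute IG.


Parent = [52, 46], H_parent = 0.9973
H_left = 0.9931 (n=51), H_right = 0.9601 (n=47)
H_children = (51/98)·0.9931 + (47/98)·0.9601 = 0.9773
IG = 0.9973 - 0.9773 = 0.02

0.02


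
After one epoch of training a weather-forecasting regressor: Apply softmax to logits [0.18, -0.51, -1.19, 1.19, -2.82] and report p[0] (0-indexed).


Exponentials: e^0.18=1.1972, e^-0.51=0.6005, e^-1.19=0.3042, e^1.19=3.2871, e^-2.82=0.0596
Sum = 5.4486
Softmax = [0.2197, 0.1102, 0.0558, 0.6033, 0.0109]
p[0] = 1.1972/5.4486 = 0.2197

0.2197


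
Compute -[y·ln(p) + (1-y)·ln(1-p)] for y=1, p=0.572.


BCE = -[y·ln(p) + (1-y)·ln(1-p)]
= -1·ln(0.572) - 0
= -ln(0.572) = 0.5586

0.5586


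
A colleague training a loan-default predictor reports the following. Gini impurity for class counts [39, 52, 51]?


Probabilities: [39/142, 52/142, 51/142] ≈ [0.2746, 0.3662, 0.3592]
Σpᵢ² = (1521 + 2704 + 2601)/142² = 6826/20164
Gini = 1 - Σpᵢ² = 1 - 6826/20164 = 0.6615

0.6615


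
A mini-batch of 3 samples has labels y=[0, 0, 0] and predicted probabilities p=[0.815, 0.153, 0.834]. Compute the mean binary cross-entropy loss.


L[0] = -ln(1-0.815) = -ln(0.185) = 1.6874
L[1] = -ln(1-0.153) = -ln(0.847) = 0.1661
L[2] = -ln(1-0.834) = -ln(0.166) = 1.7958
mean = (1.6874 + 0.1661 + 1.7958)/3 = 1.2164

1.2164


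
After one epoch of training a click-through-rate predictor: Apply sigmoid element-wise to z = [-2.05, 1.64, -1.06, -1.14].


σ(-2.05) = 1/(1+e^2.05) = 0.1141
σ(1.64) = 1/(1+e^-1.64) = 0.8375
σ(-1.06) = 1/(1+e^1.06) = 0.2573
σ(-1.14) = 1/(1+e^1.14) = 0.2423
result = [0.1141, 0.8375, 0.2573, 0.2423]

[0.1141, 0.8375, 0.2573, 0.2423]


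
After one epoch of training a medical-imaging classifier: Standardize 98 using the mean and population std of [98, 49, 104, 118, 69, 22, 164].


μ = 89.1429, σ = 43.5248
z = (98 - 89.1429)/43.5248 = 0.2035

0.2035


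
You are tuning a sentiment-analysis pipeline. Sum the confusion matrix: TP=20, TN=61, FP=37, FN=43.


Total = TP + TN + FP + FN
= 20 + 61 + 37 + 43
= 161
(Predicted positive: 57, predicted negative: 104)

161


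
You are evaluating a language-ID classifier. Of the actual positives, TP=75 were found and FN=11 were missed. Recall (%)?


Recall = TP/(TP+FN)
= 75/(75+11)
= 75/86 = 87.21%

87.21%


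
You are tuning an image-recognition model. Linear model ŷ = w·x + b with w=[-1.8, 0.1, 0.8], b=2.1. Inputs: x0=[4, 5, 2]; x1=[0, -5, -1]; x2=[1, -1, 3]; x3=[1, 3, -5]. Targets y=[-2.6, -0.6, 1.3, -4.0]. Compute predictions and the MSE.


ŷ0 = (-1.8)·(4) + (0.1)·(5) + (0.8)·(2) + 2.1 = -3.0
ŷ1 = (-1.8)·(0) + (0.1)·(-5) + (0.8)·(-1) + 2.1 = 0.8
ŷ2 = (-1.8)·(1) + (0.1)·(-1) + (0.8)·(3) + 2.1 = 2.6
ŷ3 = (-1.8)·(1) + (0.1)·(3) + (0.8)·(-5) + 2.1 = -3.4
errors² = [0.16, 1.96, 1.69, 0.36]
MSE = 4.1700/4 = 1.0425

1.0425


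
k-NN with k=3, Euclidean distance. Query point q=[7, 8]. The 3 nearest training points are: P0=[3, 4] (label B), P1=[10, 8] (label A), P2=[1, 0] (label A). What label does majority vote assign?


d(q,P0) = 5.6569  (label B)
d(q,P1) = 3.0  (label A)
d(q,P2) = 10.0  (label A)
Votes: A=2, B=1
Majority → A

A


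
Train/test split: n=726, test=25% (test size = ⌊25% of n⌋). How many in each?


Test = ⌊726·25/100⌋ = 181
Train = 726 - 181 = 545

Train: 545, Test: 181


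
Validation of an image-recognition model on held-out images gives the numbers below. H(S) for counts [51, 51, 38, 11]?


Probabilities: [51/151, 51/151, 38/151, 11/151] ≈ [0.3377, 0.3377, 0.2517, 0.0728]
H = -((51/151)·log₂(51/151) + (51/151)·log₂(51/151) + (38/151)·log₂(38/151) + (11/151)·log₂(11/151))
  = 1.834 bits

1.834 bits


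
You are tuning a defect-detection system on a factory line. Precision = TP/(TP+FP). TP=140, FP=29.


Precision = TP/(TP+FP)
= 140/(140+29)
= 140/169 = 82.84%

82.84%


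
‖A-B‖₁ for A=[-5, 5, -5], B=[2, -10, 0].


d = |-5-2| + |5+ 10| + |-5-0|
  = 7 + 15 + 5
  = 27

27


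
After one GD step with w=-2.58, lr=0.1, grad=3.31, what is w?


w_new = w - α·∇
= -2.58 - 0.1·3.31
= -2.58 - 0.331
= -2.911

-2.911


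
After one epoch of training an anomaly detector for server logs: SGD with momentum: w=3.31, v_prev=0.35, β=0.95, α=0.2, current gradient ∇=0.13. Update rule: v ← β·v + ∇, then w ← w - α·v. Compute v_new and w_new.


v_new = 0.95·0.35 + 0.13 = 0.3325 + 0.13 = 0.4625
w_new = 3.31 - 0.2·0.4625 = 3.31 - 0.0925 = 3.2175

v_new=0.4625, w_new=3.2175


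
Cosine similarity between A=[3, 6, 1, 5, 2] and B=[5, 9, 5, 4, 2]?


A·B = 3·5 + 6·9 + 1·5 + 5·4 + 2·2 = 98
‖A‖ = √75 = 8.6603, ‖B‖ = √151 = 12.2882
cos = 98/(√75·√151) = 98/√11325 = 0.9209

0.9209


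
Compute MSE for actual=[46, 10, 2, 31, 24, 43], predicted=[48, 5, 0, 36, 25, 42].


Squared errors: (46-48)²=4, (10-5)²=25, (2-0)²=4, (31-36)²=25, (24-25)²=1, (43-42)²=1
Sum = 60
MSE = 60/6 = 10

10


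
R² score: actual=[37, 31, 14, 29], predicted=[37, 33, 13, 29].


ȳ = 27.75
SS_res = Σ(y-ŷ)² = 5
SS_tot = Σ(y-ȳ)² = 286.75
R² = 1 - SS_res/SS_tot = 1 - 0.0174 = 0.9826

0.9826


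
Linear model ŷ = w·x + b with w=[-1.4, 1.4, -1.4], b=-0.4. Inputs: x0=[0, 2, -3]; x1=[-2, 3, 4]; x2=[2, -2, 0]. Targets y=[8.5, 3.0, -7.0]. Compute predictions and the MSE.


ŷ0 = (-1.4)·(0) + (1.4)·(2) + (-1.4)·(-3) - 0.4 = 6.6
ŷ1 = (-1.4)·(-2) + (1.4)·(3) + (-1.4)·(4) - 0.4 = 1.0
ŷ2 = (-1.4)·(2) + (1.4)·(-2) + (-1.4)·(0) - 0.4 = -6.0
errors² = [3.61, 4.0, 1.0]
MSE = 8.6100/3 = 2.87

2.87


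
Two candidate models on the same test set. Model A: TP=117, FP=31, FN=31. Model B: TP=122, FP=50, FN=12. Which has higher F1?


Model A: P=117/148=0.7905, R=117/148=0.7905, F1=2PR/(P+R)=2TP/(2TP+FP+FN)=234/296=0.7905
Model B: P=122/172=0.7093, R=122/134=0.9104, F1=2PR/(P+R)=2TP/(2TP+FP+FN)=244/306=0.7974
0.7905 < 0.7974 → Model B

Model B


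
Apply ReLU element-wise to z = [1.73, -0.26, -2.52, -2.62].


ReLU(1.73) = max(0, 1.73) = 1.73
ReLU(-0.26) = max(0, -0.26) = 0.0
ReLU(-2.52) = max(0, -2.52) = 0.0
ReLU(-2.62) = max(0, -2.62) = 0.0
result = [1.73, 0.0, 0.0, 0.0]

[1.73, 0.0, 0.0, 0.0]


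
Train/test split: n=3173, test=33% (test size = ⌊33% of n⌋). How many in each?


Test = ⌊3173·33/100⌋ = 1047
Train = 3173 - 1047 = 2126

Train: 2126, Test: 1047


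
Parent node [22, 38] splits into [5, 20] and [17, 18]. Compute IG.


Parent = [22, 38], H_parent = 0.9481
H_left = 0.7219 (n=25), H_right = 0.9994 (n=35)
H_children = (25/60)·0.7219 + (35/60)·0.9994 = 0.8838
IG = 0.9481 - 0.8838 = 0.0643

0.0643


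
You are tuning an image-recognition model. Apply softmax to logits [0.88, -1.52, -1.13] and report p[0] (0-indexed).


Exponentials: e^0.88=2.4109, e^-1.52=0.2187, e^-1.13=0.323
Sum = 2.9526
Softmax = [0.8165, 0.0741, 0.1094]
p[0] = 2.4109/2.9526 = 0.8165

0.8165


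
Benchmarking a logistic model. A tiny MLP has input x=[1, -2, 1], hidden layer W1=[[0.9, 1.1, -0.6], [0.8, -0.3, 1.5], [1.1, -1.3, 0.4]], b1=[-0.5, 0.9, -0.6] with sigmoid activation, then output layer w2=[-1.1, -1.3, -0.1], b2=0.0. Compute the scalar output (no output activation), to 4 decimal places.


z1[0] = (0.9)·(1) + (1.1)·(-2) + (-0.6)·(1) - 0.5 = -2.4
z1[1] = (0.8)·(1) + (-0.3)·(-2) + (1.5)·(1) + 0.9 = 3.8
z1[2] = (1.1)·(1) + (-1.3)·(-2) + (0.4)·(1) - 0.6 = 3.5
h = sigmoid(z1) = [0.0832, 0.9781, 0.9707]
output = (-1.1)·(0.0832) + (-1.3)·(0.9781) + (-0.1)·(0.9707) + 0.0 = -1.4601

-1.4601


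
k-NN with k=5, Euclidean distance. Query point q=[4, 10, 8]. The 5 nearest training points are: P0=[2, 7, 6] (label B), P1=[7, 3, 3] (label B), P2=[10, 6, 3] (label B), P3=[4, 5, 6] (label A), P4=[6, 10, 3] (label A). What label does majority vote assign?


d(q,P0) = 4.1231  (label B)
d(q,P1) = 9.1104  (label B)
d(q,P2) = 8.775  (label B)
d(q,P3) = 5.3852  (label A)
d(q,P4) = 5.3852  (label A)
Votes: A=2, B=3
Majority → B

B


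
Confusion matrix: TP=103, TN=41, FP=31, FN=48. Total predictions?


Total = TP + TN + FP + FN
= 103 + 41 + 31 + 48
= 223
(Predicted positive: 134, predicted negative: 89)

223


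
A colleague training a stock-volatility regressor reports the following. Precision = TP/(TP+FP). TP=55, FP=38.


Precision = TP/(TP+FP)
= 55/(55+38)
= 55/93 = 59.14%

59.14%


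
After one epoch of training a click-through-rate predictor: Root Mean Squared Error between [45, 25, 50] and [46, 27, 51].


MSE = 6/3 = 2
RMSE = √(6/3) = 1.4142

1.4142


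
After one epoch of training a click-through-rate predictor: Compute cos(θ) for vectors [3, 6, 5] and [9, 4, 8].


A·B = 3·9 + 6·4 + 5·8 = 91
‖A‖ = √70 = 8.3666, ‖B‖ = √161 = 12.6886
cos = 91/(√70·√161) = 91/√11270 = 0.8572

0.8572


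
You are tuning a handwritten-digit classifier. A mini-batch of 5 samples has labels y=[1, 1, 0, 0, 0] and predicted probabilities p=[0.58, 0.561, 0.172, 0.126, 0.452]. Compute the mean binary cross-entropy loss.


L[0] = -ln(0.58) = 0.5447
L[1] = -ln(0.561) = 0.578
L[2] = -ln(1-0.172) = -ln(0.828) = 0.1887
L[3] = -ln(1-0.126) = -ln(0.874) = 0.1347
L[4] = -ln(1-0.452) = -ln(0.548) = 0.6015
mean = (0.5447 + 0.578 + 0.1887 + 0.1347 + 0.6015)/5 = 0.4095

0.4095


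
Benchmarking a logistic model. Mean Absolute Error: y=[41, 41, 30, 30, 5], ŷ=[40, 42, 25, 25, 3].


Absolute errors: |41-40|=1, |41-42|=1, |30-25|=5, |30-25|=5, |5-3|=2
Sum = 14
MAE = 14/5 = 14/5

14/5


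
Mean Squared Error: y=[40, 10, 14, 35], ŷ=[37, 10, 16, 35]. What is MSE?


Squared errors: (40-37)²=9, (10-10)²=0, (14-16)²=4, (35-35)²=0
Sum = 13
MSE = 13/4 = 13/4

13/4


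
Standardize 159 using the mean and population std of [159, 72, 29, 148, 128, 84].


μ = 103.3333, σ = 45.7954
z = (159 - 103.3333)/45.7954 = 1.2156

1.2156


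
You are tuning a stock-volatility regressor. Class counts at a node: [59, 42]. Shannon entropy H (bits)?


Probabilities: [59/101, 42/101] ≈ [0.5842, 0.4158]
H = -((59/101)·log₂(59/101) + (42/101)·log₂(42/101))
  = 0.9795 bits

0.9795 bits


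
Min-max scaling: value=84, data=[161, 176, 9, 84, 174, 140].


min=9, max=176
(84-9)/(176-9) = 75/167 = 0.4491

0.4491


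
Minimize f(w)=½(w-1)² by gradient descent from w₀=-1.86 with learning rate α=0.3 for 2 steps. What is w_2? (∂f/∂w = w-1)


step 1: grad = -1.86-1 = -2.86; w = -1.86 - 0.3·(-2.86) = -1.002
step 2: grad = -1.002-1 = -2.002; w = -1.002 - 0.3·(-2.002) = -0.4014

-0.4014


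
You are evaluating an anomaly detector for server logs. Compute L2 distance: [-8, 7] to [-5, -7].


d = √((-8+ 5)² + (7+ 7)²)
  = √(9 + 196)
  = √205 = 14.3178

14.3178


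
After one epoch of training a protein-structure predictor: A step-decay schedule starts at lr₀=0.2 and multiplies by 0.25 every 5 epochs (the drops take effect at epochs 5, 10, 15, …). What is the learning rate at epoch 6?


n_drops = ⌊6/5⌋ = 1
lr = 0.2·0.25^1 = 0.2·0.25 = 0.05

0.05


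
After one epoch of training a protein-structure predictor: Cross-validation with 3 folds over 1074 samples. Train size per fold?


Fold size = 1074/3 = 358
Training per fold = 1074 - 358 = 716

716


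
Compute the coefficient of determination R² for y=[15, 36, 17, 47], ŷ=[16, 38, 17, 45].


ȳ = 28.75
SS_res = Σ(y-ŷ)² = 9
SS_tot = Σ(y-ȳ)² = 712.75
R² = 1 - SS_res/SS_tot = 1 - 0.0126 = 0.9874

0.9874


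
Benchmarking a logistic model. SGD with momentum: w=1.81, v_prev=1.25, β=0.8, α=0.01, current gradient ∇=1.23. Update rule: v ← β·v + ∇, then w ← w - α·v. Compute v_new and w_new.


v_new = 0.8·1.25 + 1.23 = 1 + 1.23 = 2.23
w_new = 1.81 - 0.01·2.23 = 1.81 - 0.0223 = 1.7877

v_new=2.23, w_new=1.7877


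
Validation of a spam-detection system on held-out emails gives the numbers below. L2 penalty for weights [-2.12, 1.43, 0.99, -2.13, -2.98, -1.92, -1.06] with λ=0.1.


‖w‖₂² = (-2.12)² + (1.43)² + (0.99)² + (-2.13)² + (-2.98)² + (-1.92)² + (-1.06)²
     = 4.4944 + 2.0449 + 0.9801 + 4.5369 + 8.8804 + 3.6864 + 1.1236
     = 25.7467
λ·‖w‖₂² = 0.1·25.7467 = 2.57467

2.57467


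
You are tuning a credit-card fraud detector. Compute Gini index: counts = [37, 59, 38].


Probabilities: [37/134, 59/134, 38/134] ≈ [0.2761, 0.4403, 0.2836]
Σpᵢ² = (1369 + 3481 + 1444)/134² = 6294/17956
Gini = 1 - Σpᵢ² = 1 - 6294/17956 = 0.6495

0.6495


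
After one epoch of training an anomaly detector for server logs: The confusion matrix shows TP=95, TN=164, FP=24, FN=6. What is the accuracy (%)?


Accuracy = (TP+TN)/(TP+TN+FP+FN)
= (95+164)/(289)
= 259/289 = 89.62%

89.62%


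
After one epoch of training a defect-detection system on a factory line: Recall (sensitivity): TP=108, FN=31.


Recall = TP/(TP+FN)
= 108/(108+31)
= 108/139 = 77.7%

77.7%


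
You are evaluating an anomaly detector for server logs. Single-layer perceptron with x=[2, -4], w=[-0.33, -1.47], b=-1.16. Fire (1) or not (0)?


z = (2)·(-0.33) + (-4)·(-1.47) - 1.16
  = 4.06
step(z) = 1 (z≥0)

1


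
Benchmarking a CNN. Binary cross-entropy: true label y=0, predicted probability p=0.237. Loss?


BCE = -[y·ln(p) + (1-y)·ln(1-p)]
= -0 - 1·ln(1-0.237)
= -ln(0.763) = 0.2705

0.2705


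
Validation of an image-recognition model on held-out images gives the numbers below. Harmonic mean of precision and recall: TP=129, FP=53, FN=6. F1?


Precision = 129/182 = 0.7088
Recall = 129/135 = 0.9556
F1 = 2·P·R/(P+R) = 2·TP/(2·TP+FP+FN) = 258/(258+53+6) = 258/317 = 0.8139

0.8139


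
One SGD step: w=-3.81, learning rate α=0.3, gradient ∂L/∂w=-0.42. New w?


w_new = w - α·∇
= -3.81 - 0.3·-0.42
= -3.81 + 0.126
= -3.684

-3.684


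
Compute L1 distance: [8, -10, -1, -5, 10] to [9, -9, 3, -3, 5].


d = |8-9| + |-10+ 9| + |-1-3| + |-5+ 3| + |10-5|
  = 1 + 1 + 4 + 2 + 5
  = 13

13


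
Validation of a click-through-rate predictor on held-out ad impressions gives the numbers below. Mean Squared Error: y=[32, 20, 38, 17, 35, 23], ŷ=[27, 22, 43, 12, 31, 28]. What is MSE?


Squared errors: (32-27)²=25, (20-22)²=4, (38-43)²=25, (17-12)²=25, (35-31)²=16, (23-28)²=25
Sum = 120
MSE = 120/6 = 20

20


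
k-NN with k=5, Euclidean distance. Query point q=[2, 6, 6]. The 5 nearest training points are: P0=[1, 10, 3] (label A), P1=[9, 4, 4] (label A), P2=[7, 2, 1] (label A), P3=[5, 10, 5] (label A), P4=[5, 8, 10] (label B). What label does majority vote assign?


d(q,P0) = 5.099  (label A)
d(q,P1) = 7.5498  (label A)
d(q,P2) = 8.124  (label A)
d(q,P3) = 5.099  (label A)
d(q,P4) = 5.3852  (label B)
Votes: A=4, B=1
Majority → A

A


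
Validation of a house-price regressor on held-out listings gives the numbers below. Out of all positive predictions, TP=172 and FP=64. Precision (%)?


Precision = TP/(TP+FP)
= 172/(172+64)
= 172/236 = 72.88%

72.88%


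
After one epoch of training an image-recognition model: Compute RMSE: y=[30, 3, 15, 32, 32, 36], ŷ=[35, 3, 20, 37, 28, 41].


MSE = 116/6 = 19.3333
RMSE = √(116/6) = 4.397

4.397


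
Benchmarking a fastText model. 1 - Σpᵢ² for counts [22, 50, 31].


Probabilities: [22/103, 50/103, 31/103] ≈ [0.2136, 0.4854, 0.301]
Σpᵢ² = (484 + 2500 + 961)/103² = 3945/10609
Gini = 1 - Σpᵢ² = 1 - 3945/10609 = 0.6281

0.6281


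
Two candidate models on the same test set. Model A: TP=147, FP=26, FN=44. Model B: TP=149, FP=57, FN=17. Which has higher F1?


Model A: P=147/173=0.8497, R=147/191=0.7696, F1=2PR/(P+R)=2TP/(2TP+FP+FN)=294/364=0.8077
Model B: P=149/206=0.7233, R=149/166=0.8976, F1=2PR/(P+R)=2TP/(2TP+FP+FN)=298/372=0.8011
0.8077 > 0.8011 → Model A

Model A


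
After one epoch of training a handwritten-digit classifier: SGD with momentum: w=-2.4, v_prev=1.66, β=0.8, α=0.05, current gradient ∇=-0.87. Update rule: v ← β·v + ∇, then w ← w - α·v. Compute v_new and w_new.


v_new = 0.8·1.66 - 0.87 = 1.328 - 0.87 = 0.458
w_new = -2.4 - 0.05·0.458 = -2.4 - 0.0229 = -2.4229

v_new=0.458, w_new=-2.4229


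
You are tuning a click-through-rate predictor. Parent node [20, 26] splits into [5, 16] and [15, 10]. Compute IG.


Parent = [20, 26], H_parent = 0.9877
H_left = 0.7919 (n=21), H_right = 0.971 (n=25)
H_children = (21/46)·0.7919 + (25/46)·0.971 = 0.8892
IG = 0.9877 - 0.8892 = 0.0985

0.0985


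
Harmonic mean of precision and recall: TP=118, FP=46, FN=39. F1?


Precision = 118/164 = 0.7195
Recall = 118/157 = 0.7516
F1 = 2·P·R/(P+R) = 2·TP/(2·TP+FP+FN) = 236/(236+46+39) = 236/321 = 0.7352

0.7352


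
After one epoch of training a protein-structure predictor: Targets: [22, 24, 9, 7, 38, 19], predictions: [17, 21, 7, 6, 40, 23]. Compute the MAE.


Absolute errors: |22-17|=5, |24-21|=3, |9-7|=2, |7-6|=1, |38-40|=2, |19-23|=4
Sum = 17
MAE = 17/6 = 17/6

17/6


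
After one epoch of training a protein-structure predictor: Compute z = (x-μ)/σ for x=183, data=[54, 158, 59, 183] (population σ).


μ = 113.5, σ = 57.7083
z = (183 - 113.5)/57.7083 = 1.2043

1.2043


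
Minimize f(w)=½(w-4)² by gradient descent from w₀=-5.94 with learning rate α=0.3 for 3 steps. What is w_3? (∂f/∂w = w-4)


step 1: grad = -5.94-4 = -9.94; w = -5.94 - 0.3·(-9.94) = -2.958
step 2: grad = -2.958-4 = -6.958; w = -2.958 - 0.3·(-6.958) = -0.8706
step 3: grad = -0.8706-4 = -4.8706; w = -0.8706 - 0.3·(-4.8706) = 0.59058

0.59058


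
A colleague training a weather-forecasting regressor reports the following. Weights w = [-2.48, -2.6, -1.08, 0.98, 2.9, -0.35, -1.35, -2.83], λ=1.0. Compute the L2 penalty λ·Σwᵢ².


‖w‖₂² = (-2.48)² + (-2.6)² + (-1.08)² + (0.98)² + (2.9)² + (-0.35)² + (-1.35)² + (-2.83)²
     = 6.1504 + 6.76 + 1.1664 + 0.9604 + 8.41 + 0.1225 + 1.8225 + 8.0089
     = 33.4011
λ·‖w‖₂² = 1.0·33.4011 = 33.4011

33.4011


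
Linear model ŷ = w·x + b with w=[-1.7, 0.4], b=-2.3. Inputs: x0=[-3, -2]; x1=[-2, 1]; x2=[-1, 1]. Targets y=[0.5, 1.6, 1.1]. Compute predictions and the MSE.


ŷ0 = (-1.7)·(-3) + (0.4)·(-2) - 2.3 = 2.0
ŷ1 = (-1.7)·(-2) + (0.4)·(1) - 2.3 = 1.5
ŷ2 = (-1.7)·(-1) + (0.4)·(1) - 2.3 = -0.2
errors² = [2.25, 0.01, 1.69]
MSE = 3.9500/3 = 1.3167

1.3167


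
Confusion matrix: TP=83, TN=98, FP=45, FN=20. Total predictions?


Total = TP + TN + FP + FN
= 83 + 98 + 45 + 20
= 246
(Predicted positive: 128, predicted negative: 118)

246


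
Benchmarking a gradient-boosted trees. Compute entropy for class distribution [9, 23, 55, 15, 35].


Probabilities: [9/137, 23/137, 55/137, 15/137, 35/137] ≈ [0.0657, 0.1679, 0.4015, 0.1095, 0.2555]
H = -((9/137)·log₂(9/137) + (23/137)·log₂(23/137) + (55/137)·log₂(55/137) + (15/137)·log₂(15/137) + (35/137)·log₂(35/137))
  = 2.0712 bits

2.0712 bits


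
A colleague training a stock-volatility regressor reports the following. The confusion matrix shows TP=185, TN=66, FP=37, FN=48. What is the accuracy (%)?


Accuracy = (TP+TN)/(TP+TN+FP+FN)
= (185+66)/(336)
= 251/336 = 74.7%

74.7%


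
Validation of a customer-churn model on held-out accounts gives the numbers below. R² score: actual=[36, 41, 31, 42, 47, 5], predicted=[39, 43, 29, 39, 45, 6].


ȳ = 33.6667
SS_res = Σ(y-ŷ)² = 31
SS_tot = Σ(y-ȳ)² = 1135.33
R² = 1 - SS_res/SS_tot = 1 - 0.0273 = 0.9727

0.9727


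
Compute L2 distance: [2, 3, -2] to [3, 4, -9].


d = √((2-3)² + (3-4)² + (-2+ 9)²)
  = √(1 + 1 + 49)
  = √51 = 7.1414

7.1414


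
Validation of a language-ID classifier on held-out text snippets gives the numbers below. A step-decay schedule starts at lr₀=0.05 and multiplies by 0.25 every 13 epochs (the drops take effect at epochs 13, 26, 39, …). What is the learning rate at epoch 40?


n_drops = ⌊40/13⌋ = 3
lr = 0.05·0.25^3 = 0.05·0.015625 = 0.00078125

0.00078125


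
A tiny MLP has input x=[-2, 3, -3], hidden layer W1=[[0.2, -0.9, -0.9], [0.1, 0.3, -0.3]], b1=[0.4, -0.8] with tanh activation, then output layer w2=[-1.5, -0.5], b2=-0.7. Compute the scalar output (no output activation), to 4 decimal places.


z1[0] = (0.2)·(-2) + (-0.9)·(3) + (-0.9)·(-3) + 0.4 = 0.0
z1[1] = (0.1)·(-2) + (0.3)·(3) + (-0.3)·(-3) - 0.8 = 0.8
h = tanh(z1) = [0.0, 0.664]
output = (-1.5)·(0.0) + (-0.5)·(0.664) - 0.7 = -1.032

-1.032


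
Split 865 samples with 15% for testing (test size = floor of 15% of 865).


Test = ⌊865·15/100⌋ = 129
Train = 865 - 129 = 736

Train: 736, Test: 129


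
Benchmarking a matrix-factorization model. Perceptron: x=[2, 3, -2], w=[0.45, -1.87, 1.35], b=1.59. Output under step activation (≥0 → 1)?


z = (2)·(0.45) + (3)·(-1.87) + (-2)·(1.35) + 1.59
  = -5.82
step(z) = 0 (z<0)

0


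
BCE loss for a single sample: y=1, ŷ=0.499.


BCE = -[y·ln(p) + (1-y)·ln(1-p)]
= -1·ln(0.499) - 0
= -ln(0.499) = 0.6951

0.6951


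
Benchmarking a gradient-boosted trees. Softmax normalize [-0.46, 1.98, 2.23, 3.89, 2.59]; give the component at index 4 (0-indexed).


Exponentials: e^-0.46=0.6313, e^1.98=7.2427, e^2.23=9.2999, e^3.89=48.9109, e^2.59=13.3298
Sum = 79.4146
Softmax = [0.0079, 0.0912, 0.1171, 0.6159, 0.1679]
p[4] = 13.3298/79.4146 = 0.1679

0.1679


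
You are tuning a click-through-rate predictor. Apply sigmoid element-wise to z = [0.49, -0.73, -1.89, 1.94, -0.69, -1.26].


σ(0.49) = 1/(1+e^-0.49) = 0.6201
σ(-0.73) = 1/(1+e^0.73) = 0.3252
σ(-1.89) = 1/(1+e^1.89) = 0.1312
σ(1.94) = 1/(1+e^-1.94) = 0.8744
σ(-0.69) = 1/(1+e^0.69) = 0.334
σ(-1.26) = 1/(1+e^1.26) = 0.221
result = [0.6201, 0.3252, 0.1312, 0.8744, 0.334, 0.221]

[0.6201, 0.3252, 0.1312, 0.8744, 0.334, 0.221]


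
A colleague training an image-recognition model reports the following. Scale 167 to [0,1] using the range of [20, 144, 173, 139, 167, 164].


min=20, max=173
(167-20)/(173-20) = 147/153 = 0.9608

0.9608


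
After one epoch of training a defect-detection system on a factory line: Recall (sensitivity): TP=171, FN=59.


Recall = TP/(TP+FN)
= 171/(171+59)
= 171/230 = 74.35%

74.35%


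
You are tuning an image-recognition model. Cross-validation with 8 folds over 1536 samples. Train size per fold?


Fold size = 1536/8 = 192
Training per fold = 1536 - 192 = 1344

1344


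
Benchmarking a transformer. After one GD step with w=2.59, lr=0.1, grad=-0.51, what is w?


w_new = w - α·∇
= 2.59 - 0.1·-0.51
= 2.59 + 0.051
= 2.641

2.641


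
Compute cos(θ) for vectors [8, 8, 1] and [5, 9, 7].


A·B = 8·5 + 8·9 + 1·7 = 119
‖A‖ = √129 = 11.3578, ‖B‖ = √155 = 12.4499
cos = 119/(√129·√155) = 119/√19995 = 0.8416

0.8416


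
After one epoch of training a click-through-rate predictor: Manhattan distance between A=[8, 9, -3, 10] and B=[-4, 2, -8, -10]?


d = |8+ 4| + |9-2| + |-3+ 8| + |10+ 10|
  = 12 + 7 + 5 + 20
  = 44

44


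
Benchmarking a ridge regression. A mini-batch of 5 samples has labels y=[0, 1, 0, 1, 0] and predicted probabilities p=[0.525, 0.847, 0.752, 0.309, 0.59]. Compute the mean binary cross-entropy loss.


L[0] = -ln(1-0.525) = -ln(0.475) = 0.7444
L[1] = -ln(0.847) = 0.1661
L[2] = -ln(1-0.752) = -ln(0.248) = 1.3943
L[3] = -ln(0.309) = 1.1744
L[4] = -ln(1-0.59) = -ln(0.41) = 0.8916
mean = (0.7444 + 0.1661 + 1.3943 + 1.1744 + 0.8916)/5 = 0.8742

0.8742


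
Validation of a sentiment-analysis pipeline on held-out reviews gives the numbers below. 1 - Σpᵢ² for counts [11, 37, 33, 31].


Probabilities: [11/112, 37/112, 33/112, 31/112] ≈ [0.0982, 0.3304, 0.2946, 0.2768]
Σpᵢ² = (121 + 1369 + 1089 + 961)/112² = 3540/12544
Gini = 1 - Σpᵢ² = 1 - 3540/12544 = 0.7178

0.7178


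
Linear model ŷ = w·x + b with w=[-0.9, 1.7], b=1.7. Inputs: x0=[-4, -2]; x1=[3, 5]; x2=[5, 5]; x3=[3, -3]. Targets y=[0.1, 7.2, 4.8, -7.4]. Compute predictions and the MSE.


ŷ0 = (-0.9)·(-4) + (1.7)·(-2) + 1.7 = 1.9
ŷ1 = (-0.9)·(3) + (1.7)·(5) + 1.7 = 7.5
ŷ2 = (-0.9)·(5) + (1.7)·(5) + 1.7 = 5.7
ŷ3 = (-0.9)·(3) + (1.7)·(-3) + 1.7 = -6.1
errors² = [3.24, 0.09, 0.81, 1.69]
MSE = 5.8300/4 = 1.4575

1.4575


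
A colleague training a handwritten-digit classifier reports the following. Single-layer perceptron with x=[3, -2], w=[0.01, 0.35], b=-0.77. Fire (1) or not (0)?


z = (3)·(0.01) + (-2)·(0.35) - 0.77
  = -1.44
step(z) = 0 (z<0)

0


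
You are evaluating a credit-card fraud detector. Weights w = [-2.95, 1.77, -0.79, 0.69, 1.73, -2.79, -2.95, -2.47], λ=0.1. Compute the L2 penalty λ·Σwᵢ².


‖w‖₂² = (-2.95)² + (1.77)² + (-0.79)² + (0.69)² + (1.73)² + (-2.79)² + (-2.95)² + (-2.47)²
     = 8.7025 + 3.1329 + 0.6241 + 0.4761 + 2.9929 + 7.7841 + 8.7025 + 6.1009
     = 38.516
λ·‖w‖₂² = 0.1·38.516 = 3.8516

3.8516


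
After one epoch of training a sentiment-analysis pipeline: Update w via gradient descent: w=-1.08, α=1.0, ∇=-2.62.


w_new = w - α·∇
= -1.08 - 1.0·-2.62
= -1.08 + 2.62
= 1.54

1.54


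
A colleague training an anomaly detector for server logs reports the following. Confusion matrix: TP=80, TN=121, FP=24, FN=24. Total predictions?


Total = TP + TN + FP + FN
= 80 + 121 + 24 + 24
= 249
(Predicted positive: 104, predicted negative: 145)

249


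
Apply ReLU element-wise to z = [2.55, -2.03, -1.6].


ReLU(2.55) = max(0, 2.55) = 2.55
ReLU(-2.03) = max(0, -2.03) = 0.0
ReLU(-1.6) = max(0, -1.6) = 0.0
result = [2.55, 0.0, 0.0]

[2.55, 0.0, 0.0]


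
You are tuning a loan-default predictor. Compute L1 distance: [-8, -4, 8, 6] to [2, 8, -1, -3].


d = |-8-2| + |-4-8| + |8+ 1| + |6+ 3|
  = 10 + 12 + 9 + 9
  = 40

40


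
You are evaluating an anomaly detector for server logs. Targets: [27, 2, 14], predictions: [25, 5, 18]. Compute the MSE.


Squared errors: (27-25)²=4, (2-5)²=9, (14-18)²=16
Sum = 29
MSE = 29/3 = 29/3

29/3


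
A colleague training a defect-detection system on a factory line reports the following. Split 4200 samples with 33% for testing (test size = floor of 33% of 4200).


Test = ⌊4200·33/100⌋ = 1386
Train = 4200 - 1386 = 2814

Train: 2814, Test: 1386


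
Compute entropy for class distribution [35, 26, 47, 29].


Probabilities: [35/137, 26/137, 47/137, 29/137] ≈ [0.2555, 0.1898, 0.3431, 0.2117]
H = -((35/137)·log₂(35/137) + (26/137)·log₂(26/137) + (47/137)·log₂(47/137) + (29/137)·log₂(29/137))
  = 1.9617 bits

1.9617 bits


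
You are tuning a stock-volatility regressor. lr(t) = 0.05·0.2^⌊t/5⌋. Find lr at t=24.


n_drops = ⌊24/5⌋ = 4
lr = 0.05·0.2^4 = 0.05·0.0016 = 0.00008

0.00008


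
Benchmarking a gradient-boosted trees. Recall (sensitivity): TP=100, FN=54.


Recall = TP/(TP+FN)
= 100/(100+54)
= 100/154 = 64.94%

64.94%


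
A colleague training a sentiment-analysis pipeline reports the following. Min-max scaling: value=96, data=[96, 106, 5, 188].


min=5, max=188
(96-5)/(188-5) = 91/183 = 0.4973

0.4973


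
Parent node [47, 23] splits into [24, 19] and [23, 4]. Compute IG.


Parent = [47, 23], H_parent = 0.9135
H_left = 0.9902 (n=43), H_right = 0.6052 (n=27)
H_children = (43/70)·0.9902 + (27/70)·0.6052 = 0.8417
IG = 0.9135 - 0.8417 = 0.0718

0.0718


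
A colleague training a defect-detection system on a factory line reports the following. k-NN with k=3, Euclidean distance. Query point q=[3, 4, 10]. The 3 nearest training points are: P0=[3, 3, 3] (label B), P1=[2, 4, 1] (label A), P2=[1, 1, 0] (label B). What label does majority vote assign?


d(q,P0) = 7.0711  (label B)
d(q,P1) = 9.0554  (label A)
d(q,P2) = 10.6301  (label B)
Votes: A=1, B=2
Majority → B

B


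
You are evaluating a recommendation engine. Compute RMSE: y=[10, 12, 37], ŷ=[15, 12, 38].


MSE = 26/3 = 8.6667
RMSE = √(26/3) = 2.9439

2.9439


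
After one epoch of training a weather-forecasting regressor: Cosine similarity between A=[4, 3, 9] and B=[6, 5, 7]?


A·B = 4·6 + 3·5 + 9·7 = 102
‖A‖ = √106 = 10.2956, ‖B‖ = √110 = 10.4881
cos = 102/(√106·√110) = 102/√11660 = 0.9446

0.9446


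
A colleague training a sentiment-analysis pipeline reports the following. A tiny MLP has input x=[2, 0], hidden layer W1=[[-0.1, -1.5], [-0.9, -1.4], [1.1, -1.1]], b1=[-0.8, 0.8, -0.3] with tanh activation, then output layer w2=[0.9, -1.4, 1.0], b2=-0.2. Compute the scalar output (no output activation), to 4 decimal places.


z1[0] = (-0.1)·(2) + (-1.5)·(0) - 0.8 = -1.0
z1[1] = (-0.9)·(2) + (-1.4)·(0) + 0.8 = -1.0
z1[2] = (1.1)·(2) + (-1.1)·(0) - 0.3 = 1.9
h = tanh(z1) = [-0.7616, -0.7616, 0.9562]
output = (0.9)·(-0.7616) + (-1.4)·(-0.7616) + (1.0)·(0.9562) - 0.2 = 1.137

1.137


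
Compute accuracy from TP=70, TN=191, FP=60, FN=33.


Accuracy = (TP+TN)/(TP+TN+FP+FN)
= (70+191)/(354)
= 261/354 = 73.73%

73.73%


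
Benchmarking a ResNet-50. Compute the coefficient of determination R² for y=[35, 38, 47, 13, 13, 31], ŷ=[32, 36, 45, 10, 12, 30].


ȳ = 29.5
SS_res = Σ(y-ŷ)² = 28
SS_tot = Σ(y-ȳ)² = 955.5
R² = 1 - SS_res/SS_tot = 1 - 0.0293 = 0.9707

0.9707


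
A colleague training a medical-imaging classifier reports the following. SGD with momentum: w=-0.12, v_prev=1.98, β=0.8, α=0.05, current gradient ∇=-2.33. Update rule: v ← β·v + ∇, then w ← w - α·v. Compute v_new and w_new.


v_new = 0.8·1.98 - 2.33 = 1.584 - 2.33 = -0.746
w_new = -0.12 - 0.05·-0.746 = -0.12 + 0.0373 = -0.0827

v_new=-0.746, w_new=-0.0827


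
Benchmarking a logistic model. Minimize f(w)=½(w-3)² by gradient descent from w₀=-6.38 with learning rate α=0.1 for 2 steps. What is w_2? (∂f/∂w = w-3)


step 1: grad = -6.38-3 = -9.38; w = -6.38 - 0.1·(-9.38) = -5.442
step 2: grad = -5.442-3 = -8.442; w = -5.442 - 0.1·(-8.442) = -4.5978

-4.5978


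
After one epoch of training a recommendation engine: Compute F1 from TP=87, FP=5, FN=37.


Precision = 87/92 = 0.9457
Recall = 87/124 = 0.7016
F1 = 2·P·R/(P+R) = 2·TP/(2·TP+FP+FN) = 174/(174+5+37) = 174/216 = 0.8056

0.8056


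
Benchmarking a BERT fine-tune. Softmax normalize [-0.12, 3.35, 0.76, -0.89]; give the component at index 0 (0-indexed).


Exponentials: e^-0.12=0.8869, e^3.35=28.5027, e^0.76=2.1383, e^-0.89=0.4107
Sum = 31.9386
Softmax = [0.0278, 0.8924, 0.0669, 0.0129]
p[0] = 0.8869/31.9386 = 0.0278

0.0278


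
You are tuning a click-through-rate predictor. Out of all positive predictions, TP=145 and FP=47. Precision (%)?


Precision = TP/(TP+FP)
= 145/(145+47)
= 145/192 = 75.52%

75.52%


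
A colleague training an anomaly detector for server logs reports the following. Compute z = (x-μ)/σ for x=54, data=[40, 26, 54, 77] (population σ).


μ = 49.25, σ = 18.8331
z = (54 - 49.25)/18.8331 = 0.2522

0.2522


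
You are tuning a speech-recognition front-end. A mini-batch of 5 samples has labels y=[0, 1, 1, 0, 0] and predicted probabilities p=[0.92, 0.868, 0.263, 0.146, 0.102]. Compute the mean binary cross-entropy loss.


L[0] = -ln(1-0.92) = -ln(0.08) = 2.5257
L[1] = -ln(0.868) = 0.1416
L[2] = -ln(0.263) = 1.3356
L[3] = -ln(1-0.146) = -ln(0.854) = 0.1578
L[4] = -ln(1-0.102) = -ln(0.898) = 0.1076
mean = (2.5257 + 0.1416 + 1.3356 + 0.1578 + 0.1076)/5 = 0.8537

0.8537


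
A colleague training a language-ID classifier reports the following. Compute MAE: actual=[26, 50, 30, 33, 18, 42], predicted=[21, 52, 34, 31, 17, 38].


Absolute errors: |26-21|=5, |50-52|=2, |30-34|=4, |33-31|=2, |18-17|=1, |42-38|=4
Sum = 18
MAE = 18/6 = 3

3


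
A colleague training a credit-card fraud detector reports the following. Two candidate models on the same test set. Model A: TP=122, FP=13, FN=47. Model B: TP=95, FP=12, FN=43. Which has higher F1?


Model A: P=122/135=0.9037, R=122/169=0.7219, F1=2PR/(P+R)=2TP/(2TP+FP+FN)=244/304=0.8026
Model B: P=95/107=0.8879, R=95/138=0.6884, F1=2PR/(P+R)=2TP/(2TP+FP+FN)=190/245=0.7755
0.8026 > 0.7755 → Model A

Model A


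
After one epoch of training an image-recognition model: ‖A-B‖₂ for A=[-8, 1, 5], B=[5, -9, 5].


d = √((-8-5)² + (1+ 9)² + (5-5)²)
  = √(169 + 100 + 0)
  = √269 = 16.4012

16.4012


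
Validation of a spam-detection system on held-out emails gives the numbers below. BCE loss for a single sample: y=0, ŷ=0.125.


BCE = -[y·ln(p) + (1-y)·ln(1-p)]
= -0 - 1·ln(1-0.125)
= -ln(0.875) = 0.1335

0.1335


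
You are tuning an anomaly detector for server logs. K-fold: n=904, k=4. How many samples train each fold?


Fold size = 904/4 = 226
Training per fold = 904 - 226 = 678

678


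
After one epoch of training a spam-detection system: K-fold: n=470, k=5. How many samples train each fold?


Fold size = 470/5 = 94
Training per fold = 470 - 94 = 376

376


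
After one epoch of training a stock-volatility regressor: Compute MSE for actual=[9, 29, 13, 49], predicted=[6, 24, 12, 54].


Squared errors: (9-6)²=9, (29-24)²=25, (13-12)²=1, (49-54)²=25
Sum = 60
MSE = 60/4 = 15

15


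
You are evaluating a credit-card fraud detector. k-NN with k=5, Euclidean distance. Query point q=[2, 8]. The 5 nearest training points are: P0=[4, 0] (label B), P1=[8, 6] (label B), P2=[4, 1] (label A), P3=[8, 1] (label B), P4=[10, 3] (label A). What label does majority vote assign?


d(q,P0) = 8.2462  (label B)
d(q,P1) = 6.3246  (label B)
d(q,P2) = 7.2801  (label A)
d(q,P3) = 9.2195  (label B)
d(q,P4) = 9.434  (label A)
Votes: A=2, B=3
Majority → B

B


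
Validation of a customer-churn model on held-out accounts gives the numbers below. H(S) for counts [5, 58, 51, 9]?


Probabilities: [5/123, 58/123, 51/123, 9/123] ≈ [0.0407, 0.4715, 0.4146, 0.0732]
H = -((5/123)·log₂(5/123) + (58/123)·log₂(58/123) + (51/123)·log₂(51/123) + (9/123)·log₂(9/123))
  = 1.5019 bits

1.5019 bits


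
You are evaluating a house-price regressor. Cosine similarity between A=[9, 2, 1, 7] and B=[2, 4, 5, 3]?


A·B = 9·2 + 2·4 + 1·5 + 7·3 = 52
‖A‖ = √135 = 11.619, ‖B‖ = √54 = 7.3485
cos = 52/(√135·√54) = 52/√7290 = 0.609

0.609


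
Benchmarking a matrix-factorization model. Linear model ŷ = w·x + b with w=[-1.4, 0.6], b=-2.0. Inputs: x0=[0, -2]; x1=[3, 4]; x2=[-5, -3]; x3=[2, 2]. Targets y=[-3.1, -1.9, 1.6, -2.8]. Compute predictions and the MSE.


ŷ0 = (-1.4)·(0) + (0.6)·(-2) - 2.0 = -3.2
ŷ1 = (-1.4)·(3) + (0.6)·(4) - 2.0 = -3.8
ŷ2 = (-1.4)·(-5) + (0.6)·(-3) - 2.0 = 3.2
ŷ3 = (-1.4)·(2) + (0.6)·(2) - 2.0 = -3.6
errors² = [0.01, 3.61, 2.56, 0.64]
MSE = 6.8200/4 = 1.705

1.705


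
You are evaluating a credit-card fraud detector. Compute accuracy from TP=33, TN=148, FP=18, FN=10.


Accuracy = (TP+TN)/(TP+TN+FP+FN)
= (33+148)/(209)
= 181/209 = 86.6%

86.6%


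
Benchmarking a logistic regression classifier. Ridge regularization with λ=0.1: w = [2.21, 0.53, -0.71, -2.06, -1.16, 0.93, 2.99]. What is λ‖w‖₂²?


‖w‖₂² = (2.21)² + (0.53)² + (-0.71)² + (-2.06)² + (-1.16)² + (0.93)² + (2.99)²
     = 4.8841 + 0.2809 + 0.5041 + 4.2436 + 1.3456 + 0.8649 + 8.9401
     = 21.0633
λ·‖w‖₂² = 0.1·21.0633 = 2.10633

2.10633
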